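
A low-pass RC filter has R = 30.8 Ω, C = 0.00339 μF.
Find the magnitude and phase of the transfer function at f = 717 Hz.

Step 1 — Angular frequency: ω = 2π·717 = 4505 rad/s.
Step 2 — Transfer function: H(jω) = 1/(1 + jωRC).
Step 3 — Denominator: 1 + jωRC = 1 + j·4505·30.8·3.39e-09 = 1 + j0.0004704.
Step 4 — H = 1 - j0.0004704.
Step 5 — Magnitude: |H| = 1 (-0.0 dB); phase: φ = -0.0°.

|H| = 1 (-0.0 dB), φ = -0.0°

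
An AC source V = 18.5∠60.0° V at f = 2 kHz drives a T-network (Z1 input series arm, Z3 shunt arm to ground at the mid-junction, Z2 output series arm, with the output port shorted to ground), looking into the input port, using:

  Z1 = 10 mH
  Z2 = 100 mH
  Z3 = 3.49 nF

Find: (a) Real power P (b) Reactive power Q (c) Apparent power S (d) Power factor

Step 1 — Angular frequency: ω = 2π·f = 2π·2000 = 1.257e+04 rad/s.
Step 2 — Component impedances:
  Z1: Z = jωL = j·1.257e+04·0.01 = 0 + j125.7 Ω
  Z2: Z = jωL = j·1.257e+04·0.1 = 0 + j1257 Ω
  Z3: Z = 1/(jωC) = -j/(ω·C) = 0 - j2.28e+04 Ω
Step 3 — With the output port shorted to ground, the output series arm Z2 runs from the junction to ground; the shunt arm Z3 also runs from the junction to ground. They appear in parallel: Z3 || Z2 = 0 + j1330 Ω.
Step 4 — Series with input arm Z1: Z_in = Z1 + (Z3 || Z2) = 0 + j1456 Ω = 1456∠90.0° Ω.
Step 5 — Source phasor: V = 18.5∠60.0° V = 9.25 + j16.02 V.
Step 6 — Current: I = V / Z = 0.01101 - j0.006355 A = 0.01271∠-30.0° A.
Step 7 — Complex power: S = V·I* = 0 + j0.2351 VA.
Step 8 — Real power: P = Re(S) = 0 W.
Step 9 — Reactive power: Q = Im(S) = 0.2351 VAR.
Step 10 — Apparent power: |S| = 0.2351 VA.
Step 11 — Power factor: PF = P/|S| = 0 (lagging).

(a) P = 0 W  (b) Q = 0.2351 VAR  (c) S = 0.2351 VA  (d) PF = 0 (lagging)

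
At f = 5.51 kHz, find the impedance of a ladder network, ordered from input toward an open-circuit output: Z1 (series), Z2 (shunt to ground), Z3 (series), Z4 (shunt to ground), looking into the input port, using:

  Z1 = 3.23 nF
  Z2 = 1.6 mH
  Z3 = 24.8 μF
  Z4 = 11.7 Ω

Step 1 — Angular frequency: ω = 2π·f = 2π·5510 = 3.462e+04 rad/s.
Step 2 — Component impedances:
  Z1: Z = 1/(jωC) = -j/(ω·C) = 0 - j8943 Ω
  Z2: Z = jωL = j·3.462e+04·0.0016 = 0 + j55.39 Ω
  Z3: Z = 1/(jωC) = -j/(ω·C) = 0 - j1.165 Ω
  Z4: Z = R = 11.7 Ω
Step 3 — Ladder network (open output): work backward from the far end, alternating series and parallel combinations. Z_in = 11.66 - j8941 Ω = 8941∠-89.9° Ω.

Z = 11.66 - j8941 Ω = 8941∠-89.9° Ω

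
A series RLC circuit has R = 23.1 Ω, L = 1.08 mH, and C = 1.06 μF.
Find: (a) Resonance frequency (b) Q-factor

Step 1 — Resonance condition Im(Z)=0 gives ω₀ = 1/√(LC).
Step 2 — ω₀ = 1/√(0.00108·1.06e-06) = 2.956e+04 rad/s.
Step 3 — f₀ = ω₀/(2π) = 4704 Hz.
Step 4 — Series Q: Q = ω₀L/R = 2.956e+04·0.00108/23.1 = 1.382.

(a) f₀ = 4704 Hz  (b) Q = 1.382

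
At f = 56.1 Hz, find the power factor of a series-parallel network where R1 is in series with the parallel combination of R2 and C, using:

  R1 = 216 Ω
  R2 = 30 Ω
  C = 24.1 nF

Step 1 — Angular frequency: ω = 2π·f = 2π·56.1 = 352.5 rad/s.
Step 2 — Component impedances:
  R1: Z = R = 216 Ω
  R2: Z = R = 30 Ω
  C: Z = 1/(jωC) = -j/(ω·C) = 0 - j1.177e+05 Ω
Step 3 — Parallel branch: R2 || C = 1/(1/R2 + 1/C) = 30 - j0.007645 Ω.
Step 4 — Series with R1: Z_total = R1 + (R2 || C) = 246 - j0.007645 Ω = 246∠-0.0° Ω.
Step 5 — Power factor: PF = cos(φ) = Re(Z)/|Z| = 246/246 = 1.
Step 6 — Type: Im(Z) = -0.007645 ⇒ leading (phase φ = -0.0°).

PF = 1 (leading, φ = -0.0°)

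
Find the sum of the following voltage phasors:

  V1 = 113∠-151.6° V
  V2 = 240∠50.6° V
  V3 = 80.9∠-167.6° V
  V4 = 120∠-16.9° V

Step 1 — Convert each phasor to rectangular form:
  V1 = 113·(cos(-151.6°) + j·sin(-151.6°)) = -99.4 - j53.75 V
  V2 = 240·(cos(50.6°) + j·sin(50.6°)) = 152.3 + j185.5 V
  V3 = 80.9·(cos(-167.6°) + j·sin(-167.6°)) = -79.01 - j17.37 V
  V4 = 120·(cos(-16.9°) + j·sin(-16.9°)) = 114.8 - j34.88 V
Step 2 — Sum components: V_total = 88.74 + j79.45 V.
Step 3 — Convert to polar: |V_total| = 119.1 V, ∠V_total = 41.8°.

V_total = 119.1∠41.8° V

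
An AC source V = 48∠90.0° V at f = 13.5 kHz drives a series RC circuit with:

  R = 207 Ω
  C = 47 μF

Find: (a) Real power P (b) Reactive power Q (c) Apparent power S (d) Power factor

Step 1 — Angular frequency: ω = 2π·f = 2π·1.35e+04 = 8.482e+04 rad/s.
Step 2 — Component impedances:
  R: Z = R = 207 Ω
  C: Z = 1/(jωC) = -j/(ω·C) = 0 - j0.2508 Ω
Step 3 — Series combination: Z_total = R + C = 207 - j0.2508 Ω = 207∠-0.1° Ω.
Step 4 — Source phasor: V = 48∠90.0° V = 0 + j48 V.
Step 5 — Current: I = V / Z = -0.000281 + j0.2319 A = 0.2319∠90.1° A.
Step 6 — Complex power: S = V·I* = 11.13 - j0.01349 VA.
Step 7 — Real power: P = Re(S) = 11.13 W.
Step 8 — Reactive power: Q = Im(S) = -0.01349 VAR.
Step 9 — Apparent power: |S| = 11.13 VA.
Step 10 — Power factor: PF = P/|S| = 1 (leading).

(a) P = 11.13 W  (b) Q = -0.01349 VAR  (c) S = 11.13 VA  (d) PF = 1 (leading)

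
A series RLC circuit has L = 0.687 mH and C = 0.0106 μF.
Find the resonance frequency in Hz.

Step 1 — Resonance condition Im(Z)=0 gives ω₀ = 1/√(LC).
Step 2 — ω₀ = 1/√(0.000687·1.06e-08) = 3.706e+05 rad/s.
Step 3 — f₀ = ω₀/(2π) = 5.898e+04 Hz.

f₀ = 5.898e+04 Hz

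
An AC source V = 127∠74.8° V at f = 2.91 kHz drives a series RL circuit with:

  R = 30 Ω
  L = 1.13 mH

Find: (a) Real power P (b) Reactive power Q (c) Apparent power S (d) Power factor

Step 1 — Angular frequency: ω = 2π·f = 2π·2910 = 1.828e+04 rad/s.
Step 2 — Component impedances:
  R: Z = R = 30 Ω
  L: Z = jωL = j·1.828e+04·0.00113 = 0 + j20.66 Ω
Step 3 — Series combination: Z_total = R + L = 30 + j20.66 Ω = 36.43∠34.6° Ω.
Step 4 — Source phasor: V = 127∠74.8° V = 33.3 + j122.6 V.
Step 5 — Current: I = V / Z = 2.661 + j2.252 A = 3.486∠40.2° A.
Step 6 — Complex power: S = V·I* = 364.7 + j251.1 VA.
Step 7 — Real power: P = Re(S) = 364.7 W.
Step 8 — Reactive power: Q = Im(S) = 251.1 VAR.
Step 9 — Apparent power: |S| = 442.8 VA.
Step 10 — Power factor: PF = P/|S| = 0.8236 (lagging).

(a) P = 364.7 W  (b) Q = 251.1 VAR  (c) S = 442.8 VA  (d) PF = 0.8236 (lagging)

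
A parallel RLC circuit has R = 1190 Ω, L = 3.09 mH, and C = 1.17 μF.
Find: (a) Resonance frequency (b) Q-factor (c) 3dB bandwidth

Step 1 — Resonance: ω₀ = 1/√(LC) = 1/√(0.00309·1.17e-06) = 1.663e+04 rad/s.
Step 2 — f₀ = ω₀/(2π) = 2647 Hz.
Step 3 — Parallel Q: Q = R/(ω₀L) = 1190/(1.663e+04·0.00309) = 23.16.
Step 4 — Bandwidth: Δω = ω₀/Q = 718.2 rad/s; BW = Δω/(2π) = 114.3 Hz.

(a) f₀ = 2647 Hz  (b) Q = 23.16  (c) BW = 114.3 Hz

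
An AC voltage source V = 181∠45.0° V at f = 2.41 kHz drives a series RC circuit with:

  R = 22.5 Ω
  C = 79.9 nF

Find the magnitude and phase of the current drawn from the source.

Step 1 — Angular frequency: ω = 2π·f = 2π·2410 = 1.514e+04 rad/s.
Step 2 — Component impedances:
  R: Z = R = 22.5 Ω
  C: Z = 1/(jωC) = -j/(ω·C) = 0 - j826.5 Ω
Step 3 — Series combination: Z_total = R + C = 22.5 - j826.5 Ω = 826.8∠-88.4° Ω.
Step 4 — Source phasor: V = 181∠45.0° V = 128 + j128 V.
Step 5 — Ohm's law: I = V / Z_total = (128 + j128) / (22.5 - j826.5) = -0.1505 + j0.1589 A.
Step 6 — Convert to polar: |I| = 0.2189 A, ∠I = 133.4°.

I = 0.2189∠133.4° A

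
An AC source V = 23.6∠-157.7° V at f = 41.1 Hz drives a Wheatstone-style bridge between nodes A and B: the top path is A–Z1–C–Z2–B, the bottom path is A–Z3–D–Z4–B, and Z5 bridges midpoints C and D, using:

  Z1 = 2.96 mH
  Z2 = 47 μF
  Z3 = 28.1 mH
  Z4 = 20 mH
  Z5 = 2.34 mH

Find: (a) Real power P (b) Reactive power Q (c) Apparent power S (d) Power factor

Step 1 — Angular frequency: ω = 2π·f = 2π·41.1 = 258.2 rad/s.
Step 2 — Component impedances:
  Z1: Z = jωL = j·258.2·0.00296 = 0 + j0.7644 Ω
  Z2: Z = 1/(jωC) = -j/(ω·C) = 0 - j82.39 Ω
  Z3: Z = jωL = j·258.2·0.0281 = 0 + j7.257 Ω
  Z4: Z = jωL = j·258.2·0.02 = 0 + j5.165 Ω
  Z5: Z = jωL = j·258.2·0.00234 = 0 + j0.6043 Ω
Step 3 — Bridge requires nodal analysis (the Z5 bridge couples midpoints C and D, so the two paths cannot be reduced to a simple series/parallel combination). Setting node B to ground and injecting 1 A at node A, the 3-node admittance system at A, C, D solves to V_A = Z_AB = 0 + j6.736 Ω = 6.736∠90.0° Ω.
Step 4 — Source phasor: V = 23.6∠-157.7° V = -21.83 - j8.955 V.
Step 5 — Current: I = V / Z = -1.329 + j3.241 A = 3.504∠112.3° A.
Step 6 — Complex power: S = V·I* = 0 + j82.68 VA.
Step 7 — Real power: P = Re(S) = 0 W.
Step 8 — Reactive power: Q = Im(S) = 82.68 VAR.
Step 9 — Apparent power: |S| = 82.68 VA.
Step 10 — Power factor: PF = P/|S| = 0 (lagging).

(a) P = 0 W  (b) Q = 82.68 VAR  (c) S = 82.68 VA  (d) PF = 0 (lagging)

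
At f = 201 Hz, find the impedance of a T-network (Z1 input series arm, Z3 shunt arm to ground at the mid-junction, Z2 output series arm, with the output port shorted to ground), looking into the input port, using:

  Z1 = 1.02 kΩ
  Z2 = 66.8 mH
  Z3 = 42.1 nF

Step 1 — Angular frequency: ω = 2π·f = 2π·201 = 1263 rad/s.
Step 2 — Component impedances:
  Z1: Z = R = 1020 Ω
  Z2: Z = jωL = j·1263·0.0668 = 0 + j84.36 Ω
  Z3: Z = 1/(jωC) = -j/(ω·C) = 0 - j1.881e+04 Ω
Step 3 — With the output port shorted to ground, the output series arm Z2 runs from the junction to ground; the shunt arm Z3 also runs from the junction to ground. They appear in parallel: Z3 || Z2 = 0 + j84.74 Ω.
Step 4 — Series with input arm Z1: Z_in = Z1 + (Z3 || Z2) = 1020 + j84.74 Ω = 1024∠4.7° Ω.

Z = 1020 + j84.74 Ω = 1024∠4.7° Ω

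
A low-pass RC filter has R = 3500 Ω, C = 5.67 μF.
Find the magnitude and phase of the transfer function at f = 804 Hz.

Step 1 — Angular frequency: ω = 2π·804 = 5052 rad/s.
Step 2 — Transfer function: H(jω) = 1/(1 + jωRC).
Step 3 — Denominator: 1 + jωRC = 1 + j·5052·3500·5.67e-06 = 1 + j100.3.
Step 4 — H = 9.949e-05 - j0.009974.
Step 5 — Magnitude: |H| = 0.009975 (-40.0 dB); phase: φ = -89.4°.

|H| = 0.009975 (-40.0 dB), φ = -89.4°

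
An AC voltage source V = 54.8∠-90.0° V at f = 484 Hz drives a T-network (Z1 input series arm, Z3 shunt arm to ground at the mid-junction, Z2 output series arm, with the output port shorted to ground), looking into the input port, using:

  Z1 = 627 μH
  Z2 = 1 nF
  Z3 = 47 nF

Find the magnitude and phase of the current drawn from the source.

Step 1 — Angular frequency: ω = 2π·f = 2π·484 = 3041 rad/s.
Step 2 — Component impedances:
  Z1: Z = jωL = j·3041·0.000627 = 0 + j1.907 Ω
  Z2: Z = 1/(jωC) = -j/(ω·C) = 0 - j3.288e+05 Ω
  Z3: Z = 1/(jωC) = -j/(ω·C) = 0 - j6996 Ω
Step 3 — With the output port shorted to ground, the output series arm Z2 runs from the junction to ground; the shunt arm Z3 also runs from the junction to ground. They appear in parallel: Z3 || Z2 = 0 - j6851 Ω.
Step 4 — Series with input arm Z1: Z_in = Z1 + (Z3 || Z2) = 0 - j6849 Ω = 6849∠-90.0° Ω.
Step 5 — Source phasor: V = 54.8∠-90.0° V = 0 - j54.8 V.
Step 6 — Ohm's law: I = V / Z_total = (0 - j54.8) / (0 - j6849) = 0.008001 A.
Step 7 — Convert to polar: |I| = 0.008001 A, ∠I = 0.0°.

I = 0.008001∠0.0° A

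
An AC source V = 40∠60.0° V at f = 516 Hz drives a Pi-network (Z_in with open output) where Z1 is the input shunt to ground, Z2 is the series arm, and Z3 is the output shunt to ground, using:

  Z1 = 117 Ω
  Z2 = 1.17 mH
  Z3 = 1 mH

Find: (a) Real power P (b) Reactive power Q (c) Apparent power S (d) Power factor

Step 1 — Angular frequency: ω = 2π·f = 2π·516 = 3242 rad/s.
Step 2 — Component impedances:
  Z1: Z = R = 117 Ω
  Z2: Z = jωL = j·3242·0.00117 = 0 + j3.793 Ω
  Z3: Z = jωL = j·3242·0.001 = 0 + j3.242 Ω
Step 3 — With open output, the series arm Z2 and the output shunt Z3 appear in series to ground: Z2 + Z3 = 0 + j7.035 Ω.
Step 4 — Parallel with input shunt Z1: Z_in = Z1 || (Z2 + Z3) = 0.4215 + j7.01 Ω = 7.023∠86.6° Ω.
Step 5 — Source phasor: V = 40∠60.0° V = 20 + j34.64 V.
Step 6 — Current: I = V / Z = 5.095 - j2.547 A = 5.696∠-26.6° A.
Step 7 — Complex power: S = V·I* = 13.68 + j227.4 VA.
Step 8 — Real power: P = Re(S) = 13.68 W.
Step 9 — Reactive power: Q = Im(S) = 227.4 VAR.
Step 10 — Apparent power: |S| = 227.8 VA.
Step 11 — Power factor: PF = P/|S| = 0.06002 (lagging).

(a) P = 13.68 W  (b) Q = 227.4 VAR  (c) S = 227.8 VA  (d) PF = 0.06002 (lagging)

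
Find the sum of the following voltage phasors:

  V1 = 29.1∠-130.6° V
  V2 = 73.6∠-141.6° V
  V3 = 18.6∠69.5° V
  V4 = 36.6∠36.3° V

Step 1 — Convert each phasor to rectangular form:
  V1 = 29.1·(cos(-130.6°) + j·sin(-130.6°)) = -18.94 - j22.09 V
  V2 = 73.6·(cos(-141.6°) + j·sin(-141.6°)) = -57.68 - j45.72 V
  V3 = 18.6·(cos(69.5°) + j·sin(69.5°)) = 6.514 + j17.42 V
  V4 = 36.6·(cos(36.3°) + j·sin(36.3°)) = 29.5 + j21.67 V
Step 2 — Sum components: V_total = -40.61 - j28.72 V.
Step 3 — Convert to polar: |V_total| = 49.74 V, ∠V_total = -144.7°.

V_total = 49.74∠-144.7° V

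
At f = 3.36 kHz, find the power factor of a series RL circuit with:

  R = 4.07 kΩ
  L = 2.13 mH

Step 1 — Angular frequency: ω = 2π·f = 2π·3360 = 2.111e+04 rad/s.
Step 2 — Component impedances:
  R: Z = R = 4070 Ω
  L: Z = jωL = j·2.111e+04·0.00213 = 0 + j44.97 Ω
Step 3 — Series combination: Z_total = R + L = 4070 + j44.97 Ω = 4070∠0.6° Ω.
Step 4 — Power factor: PF = cos(φ) = Re(Z)/|Z| = 4070/4070.25 = 0.9999.
Step 5 — Type: Im(Z) = 44.97 ⇒ lagging (phase φ = 0.6°).

PF = 0.9999 (lagging, φ = 0.6°)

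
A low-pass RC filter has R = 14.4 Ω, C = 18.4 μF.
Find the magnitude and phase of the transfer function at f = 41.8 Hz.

Step 1 — Angular frequency: ω = 2π·41.8 = 262.6 rad/s.
Step 2 — Transfer function: H(jω) = 1/(1 + jωRC).
Step 3 — Denominator: 1 + jωRC = 1 + j·262.6·14.4·1.84e-05 = 1 + j0.06959.
Step 4 — H = 0.9952 - j0.06925.
Step 5 — Magnitude: |H| = 0.9976 (-0.0 dB); phase: φ = -4.0°.

|H| = 0.9976 (-0.0 dB), φ = -4.0°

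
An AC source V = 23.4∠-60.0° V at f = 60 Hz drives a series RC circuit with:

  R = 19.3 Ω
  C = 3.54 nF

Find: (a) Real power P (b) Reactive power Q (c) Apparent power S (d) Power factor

Step 1 — Angular frequency: ω = 2π·f = 2π·60 = 377 rad/s.
Step 2 — Component impedances:
  R: Z = R = 19.3 Ω
  C: Z = 1/(jωC) = -j/(ω·C) = 0 - j7.493e+05 Ω
Step 3 — Series combination: Z_total = R + C = 19.3 - j7.493e+05 Ω = 7.493e+05∠-90.0° Ω.
Step 4 — Source phasor: V = 23.4∠-60.0° V = 11.7 - j20.26 V.
Step 5 — Current: I = V / Z = 2.705e-05 + j1.561e-05 A = 3.123e-05∠30.0° A.
Step 6 — Complex power: S = V·I* = 1.882e-08 - j0.0007307 VA.
Step 7 — Real power: P = Re(S) = 1.882e-08 W.
Step 8 — Reactive power: Q = Im(S) = -0.0007307 VAR.
Step 9 — Apparent power: |S| = 0.0007307 VA.
Step 10 — Power factor: PF = P/|S| = 2.576e-05 (leading).

(a) P = 1.882e-08 W  (b) Q = -0.0007307 VAR  (c) S = 0.0007307 VA  (d) PF = 2.576e-05 (leading)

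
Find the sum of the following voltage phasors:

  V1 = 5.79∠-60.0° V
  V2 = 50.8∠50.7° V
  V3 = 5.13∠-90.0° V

Step 1 — Convert each phasor to rectangular form:
  V1 = 5.79·(cos(-60.0°) + j·sin(-60.0°)) = 2.895 - j5.014 V
  V2 = 50.8·(cos(50.7°) + j·sin(50.7°)) = 32.18 + j39.31 V
  V3 = 5.13·(cos(-90.0°) + j·sin(-90.0°)) = 0 - j5.13 V
Step 2 — Sum components: V_total = 35.07 + j29.17 V.
Step 3 — Convert to polar: |V_total| = 45.61 V, ∠V_total = 39.7°.

V_total = 45.61∠39.7° V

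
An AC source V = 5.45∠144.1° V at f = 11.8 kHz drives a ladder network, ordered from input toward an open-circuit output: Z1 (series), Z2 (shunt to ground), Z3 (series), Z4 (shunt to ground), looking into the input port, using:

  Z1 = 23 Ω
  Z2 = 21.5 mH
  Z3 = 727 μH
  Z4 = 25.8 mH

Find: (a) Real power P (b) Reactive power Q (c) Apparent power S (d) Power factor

Step 1 — Angular frequency: ω = 2π·f = 2π·1.18e+04 = 7.414e+04 rad/s.
Step 2 — Component impedances:
  Z1: Z = R = 23 Ω
  Z2: Z = jωL = j·7.414e+04·0.0215 = 0 + j1594 Ω
  Z3: Z = jωL = j·7.414e+04·0.000727 = 0 + j53.9 Ω
  Z4: Z = jωL = j·7.414e+04·0.0258 = 0 + j1913 Ω
Step 3 — Ladder network (open output): work backward from the far end, alternating series and parallel combinations. Z_in = 23 + j880.4 Ω = 880.7∠88.5° Ω.
Step 4 — Source phasor: V = 5.45∠144.1° V = -4.415 + j3.196 V.
Step 5 — Current: I = V / Z = 0.003496 + j0.005106 A = 0.006188∠55.6° A.
Step 6 — Complex power: S = V·I* = 0.0008807 + j0.03371 VA.
Step 7 — Real power: P = Re(S) = 0.0008807 W.
Step 8 — Reactive power: Q = Im(S) = 0.03371 VAR.
Step 9 — Apparent power: |S| = 0.03372 VA.
Step 10 — Power factor: PF = P/|S| = 0.02611 (lagging).

(a) P = 0.0008807 W  (b) Q = 0.03371 VAR  (c) S = 0.03372 VA  (d) PF = 0.02611 (lagging)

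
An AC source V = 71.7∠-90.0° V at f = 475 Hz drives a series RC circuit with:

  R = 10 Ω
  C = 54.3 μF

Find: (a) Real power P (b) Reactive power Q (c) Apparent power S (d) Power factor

Step 1 — Angular frequency: ω = 2π·f = 2π·475 = 2985 rad/s.
Step 2 — Component impedances:
  R: Z = R = 10 Ω
  C: Z = 1/(jωC) = -j/(ω·C) = 0 - j6.171 Ω
Step 3 — Series combination: Z_total = R + C = 10 - j6.171 Ω = 11.75∠-31.7° Ω.
Step 4 — Source phasor: V = 71.7∠-90.0° V = 0 - j71.7 V.
Step 5 — Current: I = V / Z = 3.204 - j5.193 A = 6.102∠-58.3° A.
Step 6 — Complex power: S = V·I* = 372.3 - j229.7 VA.
Step 7 — Real power: P = Re(S) = 372.3 W.
Step 8 — Reactive power: Q = Im(S) = -229.7 VAR.
Step 9 — Apparent power: |S| = 437.5 VA.
Step 10 — Power factor: PF = P/|S| = 0.851 (leading).

(a) P = 372.3 W  (b) Q = -229.7 VAR  (c) S = 437.5 VA  (d) PF = 0.851 (leading)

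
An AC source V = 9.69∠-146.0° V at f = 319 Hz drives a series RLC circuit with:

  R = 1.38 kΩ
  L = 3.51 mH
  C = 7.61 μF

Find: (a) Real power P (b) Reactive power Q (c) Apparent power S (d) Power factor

Step 1 — Angular frequency: ω = 2π·f = 2π·319 = 2004 rad/s.
Step 2 — Component impedances:
  R: Z = R = 1380 Ω
  L: Z = jωL = j·2004·0.00351 = 0 + j7.035 Ω
  C: Z = 1/(jωC) = -j/(ω·C) = 0 - j65.56 Ω
Step 3 — Series combination: Z_total = R + L + C = 1380 - j58.53 Ω = 1381∠-2.4° Ω.
Step 4 — Source phasor: V = 9.69∠-146.0° V = -8.033 - j5.419 V.
Step 5 — Current: I = V / Z = -0.005645 - j0.004166 A = 0.007015∠-143.6° A.
Step 6 — Complex power: S = V·I* = 0.06792 - j0.00288 VA.
Step 7 — Real power: P = Re(S) = 0.06792 W.
Step 8 — Reactive power: Q = Im(S) = -0.00288 VAR.
Step 9 — Apparent power: |S| = 0.06798 VA.
Step 10 — Power factor: PF = P/|S| = 0.9991 (leading).

(a) P = 0.06792 W  (b) Q = -0.00288 VAR  (c) S = 0.06798 VA  (d) PF = 0.9991 (leading)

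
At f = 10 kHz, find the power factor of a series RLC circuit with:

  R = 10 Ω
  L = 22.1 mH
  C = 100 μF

Step 1 — Angular frequency: ω = 2π·f = 2π·1e+04 = 6.283e+04 rad/s.
Step 2 — Component impedances:
  R: Z = R = 10 Ω
  L: Z = jωL = j·6.283e+04·0.0221 = 0 + j1389 Ω
  C: Z = 1/(jωC) = -j/(ω·C) = 0 - j0.1592 Ω
Step 3 — Series combination: Z_total = R + L + C = 10 + j1388 Ω = 1388∠89.6° Ω.
Step 4 — Power factor: PF = cos(φ) = Re(Z)/|Z| = 10/1388.5 = 0.007202.
Step 5 — Type: Im(Z) = 1388 ⇒ lagging (phase φ = 89.6°).

PF = 0.007202 (lagging, φ = 89.6°)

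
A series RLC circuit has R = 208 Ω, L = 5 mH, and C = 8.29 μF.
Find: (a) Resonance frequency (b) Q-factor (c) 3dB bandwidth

Step 1 — Resonance: ω₀ = 1/√(LC) = 1/√(0.005·8.29e-06) = 4912 rad/s.
Step 2 — f₀ = ω₀/(2π) = 781.7 Hz.
Step 3 — Series Q: Q = ω₀L/R = 4912·0.005/208 = 0.1181.
Step 4 — Bandwidth: Δω = ω₀/Q = 4.16e+04 rad/s; BW = Δω/(2π) = 6621 Hz.

(a) f₀ = 781.7 Hz  (b) Q = 0.1181  (c) BW = 6621 Hz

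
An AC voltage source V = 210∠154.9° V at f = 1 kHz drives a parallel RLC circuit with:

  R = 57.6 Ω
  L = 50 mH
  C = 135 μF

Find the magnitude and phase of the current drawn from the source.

Step 1 — Angular frequency: ω = 2π·f = 2π·1000 = 6283 rad/s.
Step 2 — Component impedances:
  R: Z = R = 57.6 Ω
  L: Z = jωL = j·6283·0.05 = 0 + j314.2 Ω
  C: Z = 1/(jωC) = -j/(ω·C) = 0 - j1.179 Ω
Step 3 — Parallel combination: 1/Z_total = 1/R + 1/L + 1/C; Z_total = 0.0243 - j1.183 Ω = 1.183∠-88.8° Ω.
Step 4 — Source phasor: V = 210∠154.9° V = -190.2 + j89.08 V.
Step 5 — Ohm's law: I = V / Z_total = (-190.2 + j89.08) / (0.0243 - j1.183) = -78.58 - j159.2 A.
Step 6 — Convert to polar: |I| = 177.5 A, ∠I = -116.3°.

I = 177.5∠-116.3° A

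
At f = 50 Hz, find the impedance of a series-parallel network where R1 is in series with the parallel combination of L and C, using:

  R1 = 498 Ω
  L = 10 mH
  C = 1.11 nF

Step 1 — Angular frequency: ω = 2π·f = 2π·50 = 314.2 rad/s.
Step 2 — Component impedances:
  R1: Z = R = 498 Ω
  L: Z = jωL = j·314.2·0.01 = 0 + j3.142 Ω
  C: Z = 1/(jωC) = -j/(ω·C) = 0 - j2.868e+06 Ω
Step 3 — Parallel branch: L || C = 1/(1/L + 1/C) = 0 + j3.142 Ω.
Step 4 — Series with R1: Z_total = R1 + (L || C) = 498 + j3.142 Ω = 498∠0.4° Ω.

Z = 498 + j3.142 Ω = 498∠0.4° Ω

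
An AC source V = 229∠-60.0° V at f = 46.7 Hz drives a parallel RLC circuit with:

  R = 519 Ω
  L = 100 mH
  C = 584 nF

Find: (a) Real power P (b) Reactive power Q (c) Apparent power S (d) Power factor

Step 1 — Angular frequency: ω = 2π·f = 2π·46.7 = 293.4 rad/s.
Step 2 — Component impedances:
  R: Z = R = 519 Ω
  L: Z = jωL = j·293.4·0.1 = 0 + j29.34 Ω
  C: Z = 1/(jωC) = -j/(ω·C) = 0 - j5836 Ω
Step 3 — Parallel combination: 1/Z_total = 1/R + 1/L + 1/C; Z_total = 1.67 + j29.4 Ω = 29.44∠86.7° Ω.
Step 4 — Source phasor: V = 229∠-60.0° V = 114.5 - j198.3 V.
Step 5 — Current: I = V / Z = -6.504 - j4.265 A = 7.778∠-146.7° A.
Step 6 — Complex power: S = V·I* = 101 + j1778 VA.
Step 7 — Real power: P = Re(S) = 101 W.
Step 8 — Reactive power: Q = Im(S) = 1778 VAR.
Step 9 — Apparent power: |S| = 1781 VA.
Step 10 — Power factor: PF = P/|S| = 0.05673 (lagging).

(a) P = 101 W  (b) Q = 1778 VAR  (c) S = 1781 VA  (d) PF = 0.05673 (lagging)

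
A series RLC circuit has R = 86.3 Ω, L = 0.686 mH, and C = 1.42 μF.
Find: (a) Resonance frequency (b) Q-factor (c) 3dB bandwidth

Step 1 — Resonance: ω₀ = 1/√(LC) = 1/√(0.000686·1.42e-06) = 3.204e+04 rad/s.
Step 2 — f₀ = ω₀/(2π) = 5099 Hz.
Step 3 — Series Q: Q = ω₀L/R = 3.204e+04·0.000686/86.3 = 0.2547.
Step 4 — Bandwidth: Δω = ω₀/Q = 1.258e+05 rad/s; BW = Δω/(2π) = 2.002e+04 Hz.

(a) f₀ = 5099 Hz  (b) Q = 0.2547  (c) BW = 2.002e+04 Hz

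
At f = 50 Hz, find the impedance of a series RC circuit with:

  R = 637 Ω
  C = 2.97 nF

Step 1 — Angular frequency: ω = 2π·f = 2π·50 = 314.2 rad/s.
Step 2 — Component impedances:
  R: Z = R = 637 Ω
  C: Z = 1/(jωC) = -j/(ω·C) = 0 - j1.072e+06 Ω
Step 3 — Series combination: Z_total = R + C = 637 - j1.072e+06 Ω = 1.072e+06∠-90.0° Ω.

Z = 637 - j1.072e+06 Ω = 1.072e+06∠-90.0° Ω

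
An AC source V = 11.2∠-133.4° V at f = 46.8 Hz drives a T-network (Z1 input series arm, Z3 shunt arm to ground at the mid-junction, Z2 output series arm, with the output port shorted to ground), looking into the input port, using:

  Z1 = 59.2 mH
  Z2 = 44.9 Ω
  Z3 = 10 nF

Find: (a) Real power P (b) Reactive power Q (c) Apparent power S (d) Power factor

Step 1 — Angular frequency: ω = 2π·f = 2π·46.8 = 294.1 rad/s.
Step 2 — Component impedances:
  Z1: Z = jωL = j·294.1·0.0592 = 0 + j17.41 Ω
  Z2: Z = R = 44.9 Ω
  Z3: Z = 1/(jωC) = -j/(ω·C) = 0 - j3.401e+05 Ω
Step 3 — With the output port shorted to ground, the output series arm Z2 runs from the junction to ground; the shunt arm Z3 also runs from the junction to ground. They appear in parallel: Z3 || Z2 = 44.9 - j0.005928 Ω.
Step 4 — Series with input arm Z1: Z_in = Z1 + (Z3 || Z2) = 44.9 + j17.4 Ω = 48.15∠21.2° Ω.
Step 5 — Source phasor: V = 11.2∠-133.4° V = -7.695 - j8.138 V.
Step 6 — Current: I = V / Z = -0.2101 - j0.09982 A = 0.2326∠-154.6° A.
Step 7 — Complex power: S = V·I* = 2.429 + j0.9414 VA.
Step 8 — Real power: P = Re(S) = 2.429 W.
Step 9 — Reactive power: Q = Im(S) = 0.9414 VAR.
Step 10 — Apparent power: |S| = 2.605 VA.
Step 11 — Power factor: PF = P/|S| = 0.9324 (lagging).

(a) P = 2.429 W  (b) Q = 0.9414 VAR  (c) S = 2.605 VA  (d) PF = 0.9324 (lagging)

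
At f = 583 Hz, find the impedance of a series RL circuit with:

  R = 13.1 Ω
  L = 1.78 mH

Step 1 — Angular frequency: ω = 2π·f = 2π·583 = 3663 rad/s.
Step 2 — Component impedances:
  R: Z = R = 13.1 Ω
  L: Z = jωL = j·3663·0.00178 = 0 + j6.52 Ω
Step 3 — Series combination: Z_total = R + L = 13.1 + j6.52 Ω = 14.63∠26.5° Ω.

Z = 13.1 + j6.52 Ω = 14.63∠26.5° Ω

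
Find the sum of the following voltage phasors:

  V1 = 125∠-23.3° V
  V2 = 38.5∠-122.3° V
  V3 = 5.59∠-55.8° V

Step 1 — Convert each phasor to rectangular form:
  V1 = 125·(cos(-23.3°) + j·sin(-23.3°)) = 114.8 - j49.44 V
  V2 = 38.5·(cos(-122.3°) + j·sin(-122.3°)) = -20.57 - j32.54 V
  V3 = 5.59·(cos(-55.8°) + j·sin(-55.8°)) = 3.142 - j4.623 V
Step 2 — Sum components: V_total = 97.38 - j86.61 V.
Step 3 — Convert to polar: |V_total| = 130.3 V, ∠V_total = -41.7°.

V_total = 130.3∠-41.7° V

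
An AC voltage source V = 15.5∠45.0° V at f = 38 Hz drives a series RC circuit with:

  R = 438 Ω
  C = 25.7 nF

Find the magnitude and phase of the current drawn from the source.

Step 1 — Angular frequency: ω = 2π·f = 2π·38 = 238.8 rad/s.
Step 2 — Component impedances:
  R: Z = R = 438 Ω
  C: Z = 1/(jωC) = -j/(ω·C) = 0 - j1.63e+05 Ω
Step 3 — Series combination: Z_total = R + C = 438 - j1.63e+05 Ω = 1.63e+05∠-89.8° Ω.
Step 4 — Source phasor: V = 15.5∠45.0° V = 10.96 + j10.96 V.
Step 5 — Ohm's law: I = V / Z_total = (10.96 + j10.96) / (438 - j1.63e+05) = -6.707e-05 + j6.743e-05 A.
Step 6 — Convert to polar: |I| = 9.511e-05 A, ∠I = 134.8°.

I = 9.511e-05∠134.8° A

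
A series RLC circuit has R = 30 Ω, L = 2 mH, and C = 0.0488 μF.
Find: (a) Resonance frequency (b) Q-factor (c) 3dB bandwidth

Step 1 — Resonance condition Im(Z)=0 gives ω₀ = 1/√(LC).
Step 2 — ω₀ = 1/√(0.002·4.88e-08) = 1.012e+05 rad/s.
Step 3 — f₀ = ω₀/(2π) = 1.611e+04 Hz.
Step 4 — Series Q: Q = ω₀L/R = 1.012e+05·0.002/30 = 6.748.
Step 5 — 3dB bandwidth: Δω = ω₀/Q = 1.5e+04 rad/s; BW = Δω/(2π) = 2387 Hz.

(a) f₀ = 1.611e+04 Hz  (b) Q = 6.748  (c) BW = 2387 Hz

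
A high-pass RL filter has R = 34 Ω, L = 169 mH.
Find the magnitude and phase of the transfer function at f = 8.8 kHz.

Step 1 — Angular frequency: ω = 2π·8800 = 5.529e+04 rad/s.
Step 2 — Transfer function: H(jω) = jωL/(R + jωL).
Step 3 — Numerator jωL = j·9344; denominator R + jωL = 34 + j9344.
Step 4 — H = 1 + j0.003639.
Step 5 — Magnitude: |H| = 1 (-0.0 dB); phase: φ = 0.2°.

|H| = 1 (-0.0 dB), φ = 0.2°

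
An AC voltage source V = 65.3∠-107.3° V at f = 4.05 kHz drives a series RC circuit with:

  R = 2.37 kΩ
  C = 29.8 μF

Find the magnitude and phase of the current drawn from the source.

Step 1 — Angular frequency: ω = 2π·f = 2π·4050 = 2.545e+04 rad/s.
Step 2 — Component impedances:
  R: Z = R = 2370 Ω
  C: Z = 1/(jωC) = -j/(ω·C) = 0 - j1.319 Ω
Step 3 — Series combination: Z_total = R + C = 2370 - j1.319 Ω = 2370∠-0.0° Ω.
Step 4 — Source phasor: V = 65.3∠-107.3° V = -19.42 - j62.35 V.
Step 5 — Ohm's law: I = V / Z_total = (-19.42 - j62.35) / (2370 - j1.319) = -0.008179 - j0.02631 A.
Step 6 — Convert to polar: |I| = 0.02755 A, ∠I = -107.3°.

I = 0.02755∠-107.3° A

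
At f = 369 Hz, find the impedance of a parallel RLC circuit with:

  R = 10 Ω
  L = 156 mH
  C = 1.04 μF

Step 1 — Angular frequency: ω = 2π·f = 2π·369 = 2318 rad/s.
Step 2 — Component impedances:
  R: Z = R = 10 Ω
  L: Z = jωL = j·2318·0.156 = 0 + j361.7 Ω
  C: Z = 1/(jωC) = -j/(ω·C) = 0 - j414.7 Ω
Step 3 — Parallel combination: 1/Z_total = 1/R + 1/L + 1/C; Z_total = 10 + j0.03536 Ω = 10∠0.2° Ω.

Z = 10 + j0.03536 Ω = 10∠0.2° Ω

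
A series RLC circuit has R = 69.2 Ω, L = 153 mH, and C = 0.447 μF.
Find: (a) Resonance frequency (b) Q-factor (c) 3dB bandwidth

Step 1 — Resonance: ω₀ = 1/√(LC) = 1/√(0.153·4.47e-07) = 3824 rad/s.
Step 2 — f₀ = ω₀/(2π) = 608.6 Hz.
Step 3 — Series Q: Q = ω₀L/R = 3824·0.153/69.2 = 8.454.
Step 4 — Bandwidth: Δω = ω₀/Q = 452.3 rad/s; BW = Δω/(2π) = 71.98 Hz.

(a) f₀ = 608.6 Hz  (b) Q = 8.454  (c) BW = 71.98 Hz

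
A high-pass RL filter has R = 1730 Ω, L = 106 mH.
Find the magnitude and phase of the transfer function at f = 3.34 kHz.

Step 1 — Angular frequency: ω = 2π·3340 = 2.099e+04 rad/s.
Step 2 — Transfer function: H(jω) = jωL/(R + jωL).
Step 3 — Numerator jωL = j·2224; denominator R + jωL = 1730 + j2224.
Step 4 — H = 0.6231 + j0.4846.
Step 5 — Magnitude: |H| = 0.7894 (-2.1 dB); phase: φ = 37.9°.

|H| = 0.7894 (-2.1 dB), φ = 37.9°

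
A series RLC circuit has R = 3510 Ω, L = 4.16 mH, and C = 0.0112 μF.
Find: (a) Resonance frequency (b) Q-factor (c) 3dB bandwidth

Step 1 — Resonance: ω₀ = 1/√(LC) = 1/√(0.00416·1.12e-08) = 1.465e+05 rad/s.
Step 2 — f₀ = ω₀/(2π) = 2.332e+04 Hz.
Step 3 — Series Q: Q = ω₀L/R = 1.465e+05·0.00416/3510 = 0.1736.
Step 4 — Bandwidth: Δω = ω₀/Q = 8.438e+05 rad/s; BW = Δω/(2π) = 1.343e+05 Hz.

(a) f₀ = 2.332e+04 Hz  (b) Q = 0.1736  (c) BW = 1.343e+05 Hz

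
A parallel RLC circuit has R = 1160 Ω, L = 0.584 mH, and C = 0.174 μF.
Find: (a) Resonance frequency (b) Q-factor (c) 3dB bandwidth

Step 1 — Resonance: ω₀ = 1/√(LC) = 1/√(0.000584·1.74e-07) = 9.92e+04 rad/s.
Step 2 — f₀ = ω₀/(2π) = 1.579e+04 Hz.
Step 3 — Parallel Q: Q = R/(ω₀L) = 1160/(9.92e+04·0.000584) = 20.02.
Step 4 — Bandwidth: Δω = ω₀/Q = 4954 rad/s; BW = Δω/(2π) = 788.5 Hz.

(a) f₀ = 1.579e+04 Hz  (b) Q = 20.02  (c) BW = 788.5 Hz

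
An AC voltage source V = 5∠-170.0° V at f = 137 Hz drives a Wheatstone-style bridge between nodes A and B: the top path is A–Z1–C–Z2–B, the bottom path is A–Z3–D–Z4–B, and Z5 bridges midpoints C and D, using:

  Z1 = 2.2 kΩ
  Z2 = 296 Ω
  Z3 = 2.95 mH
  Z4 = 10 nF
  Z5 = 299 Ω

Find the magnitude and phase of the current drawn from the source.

Step 1 — Angular frequency: ω = 2π·f = 2π·137 = 860.8 rad/s.
Step 2 — Component impedances:
  Z1: Z = R = 2200 Ω
  Z2: Z = R = 296 Ω
  Z3: Z = jωL = j·860.8·0.00295 = 0 + j2.539 Ω
  Z4: Z = 1/(jωC) = -j/(ω·C) = 0 - j1.162e+05 Ω
  Z5: Z = R = 299 Ω
Step 3 — Bridge requires nodal analysis (the Z5 bridge couples midpoints C and D, so the two paths cannot be reduced to a simple series/parallel combination). Setting node B to ground and injecting 1 A at node A, the 3-node admittance system at A, C, D solves to V_A = Z_AB = 559.2 - j0.7239 Ω = 559.2∠-0.1° Ω.
Step 4 — Source phasor: V = 5∠-170.0° V = -4.924 - j0.8682 V.
Step 5 — Ohm's law: I = V / Z_total = (-4.924 - j0.8682) / (559.2 - j0.7239) = -0.008803 - j0.001564 A.
Step 6 — Convert to polar: |I| = 0.008941 A, ∠I = -169.9°.

I = 0.008941∠-169.9° A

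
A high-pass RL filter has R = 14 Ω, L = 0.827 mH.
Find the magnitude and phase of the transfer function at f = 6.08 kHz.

Step 1 — Angular frequency: ω = 2π·6080 = 3.82e+04 rad/s.
Step 2 — Transfer function: H(jω) = jωL/(R + jωL).
Step 3 — Numerator jωL = j·31.59; denominator R + jωL = 14 + j31.59.
Step 4 — H = 0.8359 + j0.3704.
Step 5 — Magnitude: |H| = 0.9143 (-0.8 dB); phase: φ = 23.9°.

|H| = 0.9143 (-0.8 dB), φ = 23.9°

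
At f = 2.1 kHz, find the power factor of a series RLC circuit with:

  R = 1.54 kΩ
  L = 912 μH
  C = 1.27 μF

Step 1 — Angular frequency: ω = 2π·f = 2π·2100 = 1.319e+04 rad/s.
Step 2 — Component impedances:
  R: Z = R = 1540 Ω
  L: Z = jωL = j·1.319e+04·0.000912 = 0 + j12.03 Ω
  C: Z = 1/(jωC) = -j/(ω·C) = 0 - j59.68 Ω
Step 3 — Series combination: Z_total = R + L + C = 1540 - j47.64 Ω = 1541∠-1.8° Ω.
Step 4 — Power factor: PF = cos(φ) = Re(Z)/|Z| = 1540/1540.7 = 0.9995.
Step 5 — Type: Im(Z) = -47.64 ⇒ leading (phase φ = -1.8°).

PF = 0.9995 (leading, φ = -1.8°)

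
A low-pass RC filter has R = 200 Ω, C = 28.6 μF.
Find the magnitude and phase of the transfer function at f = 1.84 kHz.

Step 1 — Angular frequency: ω = 2π·1840 = 1.156e+04 rad/s.
Step 2 — Transfer function: H(jω) = 1/(1 + jωRC).
Step 3 — Denominator: 1 + jωRC = 1 + j·1.156e+04·200·2.86e-05 = 1 + j66.13.
Step 4 — H = 0.0002286 - j0.01512.
Step 5 — Magnitude: |H| = 0.01512 (-36.4 dB); phase: φ = -89.1°.

|H| = 0.01512 (-36.4 dB), φ = -89.1°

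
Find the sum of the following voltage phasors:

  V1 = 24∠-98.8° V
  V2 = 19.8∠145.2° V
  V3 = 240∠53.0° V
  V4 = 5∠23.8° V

Step 1 — Convert each phasor to rectangular form:
  V1 = 24·(cos(-98.8°) + j·sin(-98.8°)) = -3.672 - j23.72 V
  V2 = 19.8·(cos(145.2°) + j·sin(145.2°)) = -16.26 + j11.3 V
  V3 = 240·(cos(53.0°) + j·sin(53.0°)) = 144.4 + j191.7 V
  V4 = 5·(cos(23.8°) + j·sin(23.8°)) = 4.575 + j2.018 V
Step 2 — Sum components: V_total = 129.1 + j181.3 V.
Step 3 — Convert to polar: |V_total| = 222.5 V, ∠V_total = 54.5°.

V_total = 222.5∠54.5° V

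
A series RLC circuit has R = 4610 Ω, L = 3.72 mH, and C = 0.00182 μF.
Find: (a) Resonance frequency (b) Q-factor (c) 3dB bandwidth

Step 1 — Resonance condition Im(Z)=0 gives ω₀ = 1/√(LC).
Step 2 — ω₀ = 1/√(0.00372·1.82e-09) = 3.843e+05 rad/s.
Step 3 — f₀ = ω₀/(2π) = 6.117e+04 Hz.
Step 4 — Series Q: Q = ω₀L/R = 3.843e+05·0.00372/4610 = 0.3101.
Step 5 — 3dB bandwidth: Δω = ω₀/Q = 1.239e+06 rad/s; BW = Δω/(2π) = 1.972e+05 Hz.

(a) f₀ = 6.117e+04 Hz  (b) Q = 0.3101  (c) BW = 1.972e+05 Hz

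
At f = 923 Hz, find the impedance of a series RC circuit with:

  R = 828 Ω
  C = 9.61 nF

Step 1 — Angular frequency: ω = 2π·f = 2π·923 = 5799 rad/s.
Step 2 — Component impedances:
  R: Z = R = 828 Ω
  C: Z = 1/(jωC) = -j/(ω·C) = 0 - j1.794e+04 Ω
Step 3 — Series combination: Z_total = R + C = 828 - j1.794e+04 Ω = 1.796e+04∠-87.4° Ω.

Z = 828 - j1.794e+04 Ω = 1.796e+04∠-87.4° Ω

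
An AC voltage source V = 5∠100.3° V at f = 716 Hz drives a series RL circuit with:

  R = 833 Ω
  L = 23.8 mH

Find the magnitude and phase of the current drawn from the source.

Step 1 — Angular frequency: ω = 2π·f = 2π·716 = 4499 rad/s.
Step 2 — Component impedances:
  R: Z = R = 833 Ω
  L: Z = jωL = j·4499·0.0238 = 0 + j107.1 Ω
Step 3 — Series combination: Z_total = R + L = 833 + j107.1 Ω = 839.9∠7.3° Ω.
Step 4 — Source phasor: V = 5∠100.3° V = -0.894 + j4.919 V.
Step 5 — Ohm's law: I = V / Z_total = (-0.894 + j4.919) / (833 + j107.1) = -0.000309 + j0.005945 A.
Step 6 — Convert to polar: |I| = 0.005953 A, ∠I = 93.0°.

I = 0.005953∠93.0° A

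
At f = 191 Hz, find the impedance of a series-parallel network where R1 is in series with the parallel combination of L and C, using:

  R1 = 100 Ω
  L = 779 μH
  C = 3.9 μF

Step 1 — Angular frequency: ω = 2π·f = 2π·191 = 1200 rad/s.
Step 2 — Component impedances:
  R1: Z = R = 100 Ω
  L: Z = jωL = j·1200·0.000779 = 0 + j0.9349 Ω
  C: Z = 1/(jωC) = -j/(ω·C) = 0 - j213.7 Ω
Step 3 — Parallel branch: L || C = 1/(1/L + 1/C) = 0 + j0.939 Ω.
Step 4 — Series with R1: Z_total = R1 + (L || C) = 100 + j0.939 Ω = 100∠0.5° Ω.

Z = 100 + j0.939 Ω = 100∠0.5° Ω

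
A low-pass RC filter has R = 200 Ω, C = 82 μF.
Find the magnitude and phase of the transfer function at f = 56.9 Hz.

Step 1 — Angular frequency: ω = 2π·56.9 = 357.5 rad/s.
Step 2 — Transfer function: H(jω) = 1/(1 + jωRC).
Step 3 — Denominator: 1 + jωRC = 1 + j·357.5·200·8.2e-05 = 1 + j5.863.
Step 4 — H = 0.02827 - j0.1657.
Step 5 — Magnitude: |H| = 0.1681 (-15.5 dB); phase: φ = -80.3°.

|H| = 0.1681 (-15.5 dB), φ = -80.3°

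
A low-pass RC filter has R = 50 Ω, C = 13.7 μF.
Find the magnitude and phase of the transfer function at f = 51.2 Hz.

Step 1 — Angular frequency: ω = 2π·51.2 = 321.7 rad/s.
Step 2 — Transfer function: H(jω) = 1/(1 + jωRC).
Step 3 — Denominator: 1 + jωRC = 1 + j·321.7·50·1.37e-05 = 1 + j0.2204.
Step 4 — H = 0.9537 - j0.2102.
Step 5 — Magnitude: |H| = 0.9766 (-0.2 dB); phase: φ = -12.4°.

|H| = 0.9766 (-0.2 dB), φ = -12.4°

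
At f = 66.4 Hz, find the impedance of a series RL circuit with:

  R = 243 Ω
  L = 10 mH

Step 1 — Angular frequency: ω = 2π·f = 2π·66.4 = 417.2 rad/s.
Step 2 — Component impedances:
  R: Z = R = 243 Ω
  L: Z = jωL = j·417.2·0.01 = 0 + j4.172 Ω
Step 3 — Series combination: Z_total = R + L = 243 + j4.172 Ω = 243∠1.0° Ω.

Z = 243 + j4.172 Ω = 243∠1.0° Ω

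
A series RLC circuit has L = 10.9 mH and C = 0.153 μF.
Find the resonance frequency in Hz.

Step 1 — Resonance condition Im(Z)=0 gives ω₀ = 1/√(LC).
Step 2 — ω₀ = 1/√(0.0109·1.53e-07) = 2.449e+04 rad/s.
Step 3 — f₀ = ω₀/(2π) = 3897 Hz.

f₀ = 3897 Hz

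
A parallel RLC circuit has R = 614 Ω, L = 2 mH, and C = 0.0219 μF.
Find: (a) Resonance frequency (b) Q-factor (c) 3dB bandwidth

Step 1 — Resonance: ω₀ = 1/√(LC) = 1/√(0.002·2.19e-08) = 1.511e+05 rad/s.
Step 2 — f₀ = ω₀/(2π) = 2.405e+04 Hz.
Step 3 — Parallel Q: Q = R/(ω₀L) = 614/(1.511e+05·0.002) = 2.032.
Step 4 — Bandwidth: Δω = ω₀/Q = 7.437e+04 rad/s; BW = Δω/(2π) = 1.184e+04 Hz.

(a) f₀ = 2.405e+04 Hz  (b) Q = 2.032  (c) BW = 1.184e+04 Hz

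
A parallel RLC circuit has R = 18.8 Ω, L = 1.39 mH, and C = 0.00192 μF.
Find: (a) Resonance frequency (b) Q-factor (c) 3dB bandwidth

Step 1 — Resonance: ω₀ = 1/√(LC) = 1/√(0.00139·1.92e-09) = 6.121e+05 rad/s.
Step 2 — f₀ = ω₀/(2π) = 9.742e+04 Hz.
Step 3 — Parallel Q: Q = R/(ω₀L) = 18.8/(6.121e+05·0.00139) = 0.0221.
Step 4 — Bandwidth: Δω = ω₀/Q = 2.77e+07 rad/s; BW = Δω/(2π) = 4.409e+06 Hz.

(a) f₀ = 9.742e+04 Hz  (b) Q = 0.0221  (c) BW = 4.409e+06 Hz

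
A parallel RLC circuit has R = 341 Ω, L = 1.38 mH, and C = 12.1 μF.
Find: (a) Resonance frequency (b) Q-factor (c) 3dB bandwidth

Step 1 — Resonance: ω₀ = 1/√(LC) = 1/√(0.00138·1.21e-05) = 7739 rad/s.
Step 2 — f₀ = ω₀/(2π) = 1232 Hz.
Step 3 — Parallel Q: Q = R/(ω₀L) = 341/(7739·0.00138) = 31.93.
Step 4 — Bandwidth: Δω = ω₀/Q = 242.4 rad/s; BW = Δω/(2π) = 38.57 Hz.

(a) f₀ = 1232 Hz  (b) Q = 31.93  (c) BW = 38.57 Hz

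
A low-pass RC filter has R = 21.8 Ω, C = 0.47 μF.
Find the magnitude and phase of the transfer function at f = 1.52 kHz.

Step 1 — Angular frequency: ω = 2π·1520 = 9550 rad/s.
Step 2 — Transfer function: H(jω) = 1/(1 + jωRC).
Step 3 — Denominator: 1 + jωRC = 1 + j·9550·21.8·4.7e-07 = 1 + j0.09785.
Step 4 — H = 0.9905 - j0.09693.
Step 5 — Magnitude: |H| = 0.9952 (-0.0 dB); phase: φ = -5.6°.

|H| = 0.9952 (-0.0 dB), φ = -5.6°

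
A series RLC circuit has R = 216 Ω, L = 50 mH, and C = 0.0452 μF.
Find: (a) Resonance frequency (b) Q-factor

Step 1 — Resonance condition Im(Z)=0 gives ω₀ = 1/√(LC).
Step 2 — ω₀ = 1/√(0.05·4.52e-08) = 2.104e+04 rad/s.
Step 3 — f₀ = ω₀/(2π) = 3348 Hz.
Step 4 — Series Q: Q = ω₀L/R = 2.104e+04·0.05/216 = 4.869.

(a) f₀ = 3348 Hz  (b) Q = 4.869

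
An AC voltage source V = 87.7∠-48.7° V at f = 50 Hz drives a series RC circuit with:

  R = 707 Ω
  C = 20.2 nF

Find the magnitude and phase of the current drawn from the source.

Step 1 — Angular frequency: ω = 2π·f = 2π·50 = 314.2 rad/s.
Step 2 — Component impedances:
  R: Z = R = 707 Ω
  C: Z = 1/(jωC) = -j/(ω·C) = 0 - j1.576e+05 Ω
Step 3 — Series combination: Z_total = R + C = 707 - j1.576e+05 Ω = 1.576e+05∠-89.7° Ω.
Step 4 — Source phasor: V = 87.7∠-48.7° V = 57.88 - j65.89 V.
Step 5 — Ohm's law: I = V / Z_total = (57.88 - j65.89) / (707 - j1.576e+05) = 0.0004198 + j0.0003654 A.
Step 6 — Convert to polar: |I| = 0.0005565 A, ∠I = 41.0°.

I = 0.0005565∠41.0° A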